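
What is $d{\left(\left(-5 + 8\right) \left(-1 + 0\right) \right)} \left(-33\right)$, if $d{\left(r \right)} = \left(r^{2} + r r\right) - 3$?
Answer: $-495$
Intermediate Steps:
$d{\left(r \right)} = -3 + 2 r^{2}$ ($d{\left(r \right)} = \left(r^{2} + r^{2}\right) - 3 = 2 r^{2} - 3 = -3 + 2 r^{2}$)
$d{\left(\left(-5 + 8\right) \left(-1 + 0\right) \right)} \left(-33\right) = \left(-3 + 2 \left(\left(-5 + 8\right) \left(-1 + 0\right)\right)^{2}\right) \left(-33\right) = \left(-3 + 2 \left(3 \left(-1\right)\right)^{2}\right) \left(-33\right) = \left(-3 + 2 \left(-3\right)^{2}\right) \left(-33\right) = \left(-3 + 2 \cdot 9\right) \left(-33\right) = \left(-3 + 18\right) \left(-33\right) = 15 \left(-33\right) = -495$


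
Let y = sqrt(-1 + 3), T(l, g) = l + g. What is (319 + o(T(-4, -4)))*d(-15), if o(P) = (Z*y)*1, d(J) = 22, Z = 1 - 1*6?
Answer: 7018 - 110*sqrt(2) ≈ 6862.4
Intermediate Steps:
Z = -5 (Z = 1 - 6 = -5)
T(l, g) = g + l
y = sqrt(2) ≈ 1.4142
o(P) = -5*sqrt(2) (o(P) = -5*sqrt(2)*1 = -5*sqrt(2))
(319 + o(T(-4, -4)))*d(-15) = (319 - 5*sqrt(2))*22 = 7018 - 110*sqrt(2)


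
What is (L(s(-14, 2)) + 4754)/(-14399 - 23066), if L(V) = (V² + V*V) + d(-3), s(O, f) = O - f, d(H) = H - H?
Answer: -5266/37465 ≈ -0.14056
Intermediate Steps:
d(H) = 0
L(V) = 2*V² (L(V) = (V² + V*V) + 0 = (V² + V²) + 0 = 2*V² + 0 = 2*V²)
(L(s(-14, 2)) + 4754)/(-14399 - 23066) = (2*(-14 - 1*2)² + 4754)/(-14399 - 23066) = (2*(-14 - 2)² + 4754)/(-37465) = (2*(-16)² + 4754)*(-1/37465) = (2*256 + 4754)*(-1/37465) = (512 + 4754)*(-1/37465) = 5266*(-1/37465) = -5266/37465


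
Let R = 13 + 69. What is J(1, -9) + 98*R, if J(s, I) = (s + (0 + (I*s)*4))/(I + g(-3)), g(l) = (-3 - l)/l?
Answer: 72359/9 ≈ 8039.9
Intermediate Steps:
R = 82
g(l) = (-3 - l)/l
J(s, I) = (s + 4*I*s)/I (J(s, I) = (s + (0 + (I*s)*4))/(I + (-3 - 1*(-3))/(-3)) = (s + (0 + 4*I*s))/(I - (-3 + 3)/3) = (s + 4*I*s)/(I - ⅓*0) = (s + 4*I*s)/(I + 0) = (s + 4*I*s)/I)
J(1, -9) + 98*R = (4*1 + 1/(-9)) + 98*82 = (4 + 1*(-⅑)) + 8036 = (4 - ⅑) + 8036 = 35/9 + 8036 = 72359/9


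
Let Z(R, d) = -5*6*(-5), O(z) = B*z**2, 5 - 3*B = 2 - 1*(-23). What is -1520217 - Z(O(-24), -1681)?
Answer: -1520367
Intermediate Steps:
B = -20/3 (B = 5/3 - (2 - 1*(-23))/3 = 5/3 - (2 + 23)/3 = 5/3 - 1/3*25 = 5/3 - 25/3 = -20/3 ≈ -6.6667)
O(z) = -20*z**2/3
Z(R, d) = 150 (Z(R, d) = -30*(-5) = 150)
-1520217 - Z(O(-24), -1681) = -1520217 - 1*150 = -1520217 - 150 = -1520367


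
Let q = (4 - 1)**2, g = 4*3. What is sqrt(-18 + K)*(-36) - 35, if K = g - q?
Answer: -35 - 36*I*sqrt(15) ≈ -35.0 - 139.43*I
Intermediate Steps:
g = 12
q = 9 (q = 3**2 = 9)
K = 3 (K = 12 - 1*9 = 12 - 9 = 3)
sqrt(-18 + K)*(-36) - 35 = sqrt(-18 + 3)*(-36) - 35 = sqrt(-15)*(-36) - 35 = (I*sqrt(15))*(-36) - 35 = -36*I*sqrt(15) - 35 = -35 - 36*I*sqrt(15)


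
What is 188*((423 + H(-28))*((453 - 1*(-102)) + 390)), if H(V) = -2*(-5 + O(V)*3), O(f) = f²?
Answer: -758785860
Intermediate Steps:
H(V) = 10 - 6*V² (H(V) = -2*(-5 + V²*3) = -2*(-5 + 3*V²) = 10 - 6*V²)
188*((423 + H(-28))*((453 - 1*(-102)) + 390)) = 188*((423 + (10 - 6*(-28)²))*((453 - 1*(-102)) + 390)) = 188*((423 + (10 - 6*784))*((453 + 102) + 390)) = 188*((423 + (10 - 4704))*(555 + 390)) = 188*((423 - 4694)*945) = 188*(-4271*945) = 188*(-4036095) = -758785860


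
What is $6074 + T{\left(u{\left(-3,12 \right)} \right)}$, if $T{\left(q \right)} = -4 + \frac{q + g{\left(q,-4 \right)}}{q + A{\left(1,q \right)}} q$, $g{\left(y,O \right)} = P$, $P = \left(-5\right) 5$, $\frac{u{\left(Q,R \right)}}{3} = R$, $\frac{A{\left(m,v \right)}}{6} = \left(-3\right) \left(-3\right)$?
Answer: $\frac{30372}{5} \approx 6074.4$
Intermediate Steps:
$A{\left(m,v \right)} = 54$ ($A{\left(m,v \right)} = 6 \left(\left(-3\right) \left(-3\right)\right) = 6 \cdot 9 = 54$)
$u{\left(Q,R \right)} = 3 R$
$P = -25$
$g{\left(y,O \right)} = -25$
$T{\left(q \right)} = -4 + \frac{q \left(-25 + q\right)}{54 + q}$ ($T{\left(q \right)} = -4 + \frac{q - 25}{q + 54} q = -4 + \frac{-25 + q}{54 + q} q = -4 + \frac{q \left(-25 + q\right)}{54 + q}$)
$6074 + T{\left(u{\left(-3,12 \right)} \right)} = 6074 + \frac{-216 + \left(3 \cdot 12\right)^{2} - 29 \cdot 3 \cdot 12}{54 + 3 \cdot 12} = 6074 + \frac{-216 + 36^{2} - 1044}{54 + 36} = 6074 + \frac{-216 + 1296 - 1044}{90} = 6074 + \frac{1}{90} \cdot 36 = 6074 + \frac{2}{5} = \frac{30372}{5}$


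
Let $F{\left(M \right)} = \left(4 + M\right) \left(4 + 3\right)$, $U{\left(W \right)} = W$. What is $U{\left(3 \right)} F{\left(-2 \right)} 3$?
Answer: $126$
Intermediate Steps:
$F{\left(M \right)} = 28 + 7 M$ ($F{\left(M \right)} = \left(4 + M\right) 7 = 28 + 7 M$)
$U{\left(3 \right)} F{\left(-2 \right)} 3 = 3 \left(28 + 7 \left(-2\right)\right) 3 = 3 \left(28 - 14\right) 3 = 3 \cdot 14 \cdot 3 = 42 \cdot 3 = 126$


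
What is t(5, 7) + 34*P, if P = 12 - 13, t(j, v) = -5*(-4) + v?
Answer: -7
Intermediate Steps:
t(j, v) = 20 + v
P = -1
t(5, 7) + 34*P = (20 + 7) + 34*(-1) = 27 - 34 = -7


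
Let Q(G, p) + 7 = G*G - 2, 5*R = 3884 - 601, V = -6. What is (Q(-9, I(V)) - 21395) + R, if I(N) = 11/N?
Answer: -103332/5 ≈ -20666.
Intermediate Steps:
R = 3283/5 (R = (3884 - 601)/5 = (⅕)*3283 = 3283/5 ≈ 656.60)
Q(G, p) = -9 + G² (Q(G, p) = -7 + (G*G - 2) = -7 + (G² - 2) = -7 + (-2 + G²) = -9 + G²)
(Q(-9, I(V)) - 21395) + R = ((-9 + (-9)²) - 21395) + 3283/5 = ((-9 + 81) - 21395) + 3283/5 = (72 - 21395) + 3283/5 = -21323 + 3283/5 = -103332/5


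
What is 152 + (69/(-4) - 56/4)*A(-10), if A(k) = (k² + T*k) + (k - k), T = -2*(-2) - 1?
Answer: -4071/2 ≈ -2035.5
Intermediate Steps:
T = 3 (T = 4 - 1 = 3)
A(k) = k² + 3*k (A(k) = (k² + 3*k) + (k - k) = (k² + 3*k) + 0 = k² + 3*k)
152 + (69/(-4) - 56/4)*A(-10) = 152 + (69/(-4) - 56/4)*(-10*(3 - 10)) = 152 + (69*(-¼) - 56*¼)*(-10*(-7)) = 152 + (-69/4 - 14)*70 = 152 - 125/4*70 = 152 - 4375/2 = -4071/2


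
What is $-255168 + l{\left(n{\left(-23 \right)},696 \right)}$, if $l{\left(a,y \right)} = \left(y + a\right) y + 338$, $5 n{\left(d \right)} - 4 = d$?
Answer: $\frac{1134706}{5} \approx 2.2694 \cdot 10^{5}$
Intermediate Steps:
$n{\left(d \right)} = \frac{4}{5} + \frac{d}{5}$
$l{\left(a,y \right)} = 338 + y \left(a + y\right)$ ($l{\left(a,y \right)} = \left(a + y\right) y + 338 = y \left(a + y\right) + 338 = 338 + y \left(a + y\right)$)
$-255168 + l{\left(n{\left(-23 \right)},696 \right)} = -255168 + \left(338 + 696^{2} + \left(\frac{4}{5} + \frac{1}{5} \left(-23\right)\right) 696\right) = -255168 + \left(338 + 484416 + \left(\frac{4}{5} - \frac{23}{5}\right) 696\right) = -255168 + \left(338 + 484416 - \frac{13224}{5}\right) = -255168 + \frac{2410546}{5} = \frac{1134706}{5}$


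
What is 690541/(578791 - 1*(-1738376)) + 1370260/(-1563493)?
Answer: -2095465233707/3622874384331 ≈ -0.57840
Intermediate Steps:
690541/(578791 - 1*(-1738376)) + 1370260/(-1563493) = 690541/(578791 + 1738376) + 1370260*(-1/1563493) = 690541/2317167 - 1370260/1563493 = -2095465233707/3622874384331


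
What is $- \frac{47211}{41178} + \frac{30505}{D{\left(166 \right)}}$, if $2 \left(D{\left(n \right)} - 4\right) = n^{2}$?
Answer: $\frac{50456074}{47292933} \approx 1.0669$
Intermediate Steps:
$D{\left(n \right)} = 4 + \frac{n^{2}}{2}$
$- \frac{47211}{41178} + \frac{30505}{D{\left(166 \right)}} = - \frac{47211}{41178} + \frac{30505}{4 + \frac{166^{2}}{2}} = \left(-47211\right) \frac{1}{41178} + \frac{30505}{4 + \frac{1}{2} \cdot 27556} = - \frac{15737}{13726} + \frac{30505}{4 + 13778} = - \frac{15737}{13726} + \frac{30505}{13782} = \frac{50456074}{47292933}$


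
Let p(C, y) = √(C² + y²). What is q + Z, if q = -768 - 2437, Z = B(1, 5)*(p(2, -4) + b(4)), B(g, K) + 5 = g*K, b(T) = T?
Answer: -3205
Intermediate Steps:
B(g, K) = -5 + K*g (B(g, K) = -5 + g*K = -5 + K*g)
Z = 0 (Z = (-5 + 5*1)*(√(2² + (-4)²) + 4) = (-5 + 5)*(√(4 + 16) + 4) = 0*(√20 + 4) = 0*(2*√5 + 4) = 0*(4 + 2*√5) = 0)
q = -3205
q + Z = -3205 + 0 = -3205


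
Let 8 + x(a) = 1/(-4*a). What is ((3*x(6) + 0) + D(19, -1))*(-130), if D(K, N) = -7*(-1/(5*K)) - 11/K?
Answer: 243347/76 ≈ 3201.9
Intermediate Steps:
x(a) = -8 - 1/(4*a) (x(a) = -8 + 1/(-4*a) = -8 - 1/(4*a))
D(K, N) = -48/(5*K) (D(K, N) = -(-7)/(5*K) - 11/K = 7/(5*K) - 11/K = -48/(5*K))
((3*x(6) + 0) + D(19, -1))*(-130) = ((3*(-8 - ¼/6) + 0) - 48/5/19)*(-130) = ((3*(-8 - ¼*⅙) + 0) - 48/5*1/19)*(-130) = ((3*(-8 - 1/24) + 0) - 48/95)*(-130) = ((3*(-193/24) + 0) - 48/95)*(-130) = ((-193/8 + 0) - 48/95)*(-130) = (-193/8 - 48/95)*(-130) = -18719/760*(-130) = 243347/76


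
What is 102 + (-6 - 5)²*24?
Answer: 3006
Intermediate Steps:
102 + (-6 - 5)²*24 = 102 + (-11)²*24 = 102 + 121*24 = 102 + 2904 = 3006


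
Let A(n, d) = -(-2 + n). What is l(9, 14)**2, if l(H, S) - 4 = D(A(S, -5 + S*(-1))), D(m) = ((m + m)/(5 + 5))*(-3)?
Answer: 3136/25 ≈ 125.44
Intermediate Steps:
A(n, d) = 2 - n
D(m) = -3*m/5 (D(m) = ((2*m)/10)*(-3) = ((2*m)*(1/10))*(-3) = (m/5)*(-3) = -3*m/5)
l(H, S) = 14/5 + 3*S/5 (l(H, S) = 4 - 3*(2 - S)/5 = 4 + (-6/5 + 3*S/5) = 14/5 + 3*S/5)
l(9, 14)**2 = (14/5 + (3/5)*14)**2 = (14/5 + 42/5)**2 = (56/5)**2 = 3136/25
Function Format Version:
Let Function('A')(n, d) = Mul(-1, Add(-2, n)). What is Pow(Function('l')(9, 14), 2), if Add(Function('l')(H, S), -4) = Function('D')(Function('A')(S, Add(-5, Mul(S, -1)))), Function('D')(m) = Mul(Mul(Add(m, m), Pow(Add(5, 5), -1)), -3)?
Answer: Rational(3136, 25) ≈ 125.44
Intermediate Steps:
Function('A')(n, d) = Add(2, Mul(-1, n))
Function('D')(m) = Mul(Rational(-3, 5), m) (Function('D')(m) = Mul(Mul(Mul(2, m), Pow(10, -1)), -3) = Mul(Mul(Mul(2, m), Rational(1, 10)), -3) = Mul(Mul(Rational(1, 5), m), -3) = Mul(Rational(-3, 5), m))
Function('l')(H, S) = Add(Rational(14, 5), Mul(Rational(3, 5), S)) (Function('l')(H, S) = Add(4, Mul(Rational(-3, 5), Add(2, Mul(-1, S)))) = Add(4, Add(Rational(-6, 5), Mul(Rational(3, 5), S))) = Add(Rational(14, 5), Mul(Rational(3, 5), S)))
Pow(Function('l')(9, 14), 2) = Pow(Add(Rational(14, 5), Mul(Rational(3, 5), 14)), 2) = Pow(Add(Rational(14, 5), Rational(42, 5)), 2) = Pow(Rational(56, 5), 2) = Rational(3136, 25)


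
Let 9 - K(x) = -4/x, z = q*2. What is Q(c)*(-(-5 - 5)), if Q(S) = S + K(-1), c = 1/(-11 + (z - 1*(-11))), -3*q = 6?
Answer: 95/2 ≈ 47.500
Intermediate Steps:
q = -2 (q = -⅓*6 = -2)
z = -4 (z = -2*2 = -4)
K(x) = 9 + 4/x (K(x) = 9 - (-4)/x = 9 + 4/x)
c = -¼ (c = 1/(-11 + (-4 - 1*(-11))) = 1/(-11 + (-4 + 11)) = 1/(-11 + 7) = 1/(-4) = -¼ ≈ -0.25000)
Q(S) = 5 + S (Q(S) = S + (9 + 4/(-1)) = S + (9 + 4*(-1)) = S + (9 - 4) = S + 5 = 5 + S)
Q(c)*(-(-5 - 5)) = (5 - ¼)*(-(-5 - 5)) = 19*(-1*(-10))/4 = (19/4)*10 = 95/2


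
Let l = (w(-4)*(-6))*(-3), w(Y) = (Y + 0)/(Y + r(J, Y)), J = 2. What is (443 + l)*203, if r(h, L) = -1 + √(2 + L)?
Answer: 277907/3 + 1624*I*√2/3 ≈ 92636.0 + 765.56*I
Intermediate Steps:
w(Y) = Y/(-1 + Y + √(2 + Y)) (w(Y) = (Y + 0)/(Y + (-1 + √(2 + Y))) = Y/(-1 + Y + √(2 + Y)))
l = -72/(-5 + I*√2) (l = (-4/(-1 - 4 + √(2 - 4))*(-6))*(-3) = (-4/(-1 - 4 + √(-2))*(-6))*(-3) = (-4/(-1 - 4 + I*√2)*(-6))*(-3) = (-4/(-5 + I*√2)*(-6))*(-3) = (24/(-5 + I*√2))*(-3) = -72/(-5 + I*√2) ≈ 13.333 + 3.7712*I)
(443 + l)*203 = (443 + (40/3 + 8*I*√2/3))*203 = (1369/3 + 8*I*√2/3)*203 = 277907/3 + 1624*I*√2/3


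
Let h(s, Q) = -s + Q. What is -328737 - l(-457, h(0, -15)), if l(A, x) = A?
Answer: -328280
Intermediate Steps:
h(s, Q) = Q - s
-328737 - l(-457, h(0, -15)) = -328737 - 1*(-457) = -328737 + 457 = -328280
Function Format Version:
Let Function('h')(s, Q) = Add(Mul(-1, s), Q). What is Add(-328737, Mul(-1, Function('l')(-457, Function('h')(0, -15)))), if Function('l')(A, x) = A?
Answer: -328280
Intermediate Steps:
Function('h')(s, Q) = Add(Q, Mul(-1, s))
Add(-328737, Mul(-1, Function('l')(-457, Function('h')(0, -15)))) = Add(-328737, Mul(-1, -457)) = Add(-328737, 457) = -328280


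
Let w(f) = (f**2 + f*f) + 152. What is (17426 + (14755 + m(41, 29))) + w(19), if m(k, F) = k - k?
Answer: 33055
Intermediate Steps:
m(k, F) = 0
w(f) = 152 + 2*f**2 (w(f) = (f**2 + f**2) + 152 = 2*f**2 + 152 = 152 + 2*f**2)
(17426 + (14755 + m(41, 29))) + w(19) = (17426 + (14755 + 0)) + (152 + 2*19**2) = (17426 + 14755) + (152 + 2*361) = 32181 + (152 + 722) = 32181 + 874 = 33055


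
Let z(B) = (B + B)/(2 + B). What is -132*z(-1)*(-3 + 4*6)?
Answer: 5544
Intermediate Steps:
z(B) = 2*B/(2 + B) (z(B) = (2*B)/(2 + B) = 2*B/(2 + B))
-132*z(-1)*(-3 + 4*6) = -132*2*(-1)/(2 - 1)*(-3 + 4*6) = -132*2*(-1)/1*(-3 + 24) = -132*2*(-1)*1*21 = -(-264)*21 = -132*(-42) = 5544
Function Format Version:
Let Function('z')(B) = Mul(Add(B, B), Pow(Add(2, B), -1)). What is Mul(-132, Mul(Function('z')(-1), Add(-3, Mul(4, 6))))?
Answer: 5544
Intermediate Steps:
Function('z')(B) = Mul(2, B, Pow(Add(2, B), -1)) (Function('z')(B) = Mul(Mul(2, B), Pow(Add(2, B), -1)) = Mul(2, B, Pow(Add(2, B), -1)))
Mul(-132, Mul(Function('z')(-1), Add(-3, Mul(4, 6)))) = Mul(-132, Mul(Mul(2, -1, Pow(Add(2, -1), -1)), Add(-3, Mul(4, 6)))) = Mul(-132, Mul(Mul(2, -1, Pow(1, -1)), Add(-3, 24))) = Mul(-132, Mul(Mul(2, -1, 1), 21)) = Mul(-132, Mul(-2, 21)) = Mul(-132, -42) = 5544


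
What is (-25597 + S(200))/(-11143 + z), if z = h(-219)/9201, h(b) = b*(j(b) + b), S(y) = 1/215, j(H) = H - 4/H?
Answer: 50636360154/22022627375 ≈ 2.2993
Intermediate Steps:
S(y) = 1/215
h(b) = b*(-4/b + 2*b) (h(b) = b*((b - 4/b) + b) = b*(-4/b + 2*b))
z = 95918/9201 (z = (-4 + 2*(-219)²)/9201 = (-4 + 2*47961)*(1/9201) = (-4 + 95922)*(1/9201) = 95918*(1/9201) = 95918/9201 ≈ 10.425)
(-25597 + S(200))/(-11143 + z) = (-25597 + 1/215)/(-11143 + 95918/9201) = -5503354/(215*(-102430825/9201)) = -5503354/215*(-9201/102430825) = 50636360154/22022627375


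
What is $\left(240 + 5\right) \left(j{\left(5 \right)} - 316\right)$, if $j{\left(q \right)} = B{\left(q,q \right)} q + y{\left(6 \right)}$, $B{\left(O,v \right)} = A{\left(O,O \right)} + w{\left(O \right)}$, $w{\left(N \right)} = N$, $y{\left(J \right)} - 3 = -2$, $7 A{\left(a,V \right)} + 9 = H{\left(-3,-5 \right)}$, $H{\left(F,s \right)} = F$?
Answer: $-73150$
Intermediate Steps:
$A{\left(a,V \right)} = - \frac{12}{7}$ ($A{\left(a,V \right)} = - \frac{9}{7} + \frac{1}{7} \left(-3\right) = - \frac{9}{7} - \frac{3}{7} = - \frac{12}{7}$)
$y{\left(J \right)} = 1$ ($y{\left(J \right)} = 3 - 2 = 1$)
$B{\left(O,v \right)} = - \frac{12}{7} + O$
$j{\left(q \right)} = 1 + q \left(- \frac{12}{7} + q\right)$ ($j{\left(q \right)} = \left(- \frac{12}{7} + q\right) q + 1 = q \left(- \frac{12}{7} + q\right) + 1 = 1 + q \left(- \frac{12}{7} + q\right)$)
$\left(240 + 5\right) \left(j{\left(5 \right)} - 316\right) = \left(240 + 5\right) \left(\left(1 + \frac{1}{7} \cdot 5 \left(-12 + 7 \cdot 5\right)\right) - 316\right) = 245 \left(\left(1 + \frac{1}{7} \cdot 5 \left(-12 + 35\right)\right) - 316\right) = 245 \left(\left(1 + \frac{1}{7} \cdot 5 \cdot 23\right) - 316\right) = 245 \left(\left(1 + \frac{115}{7}\right) - 316\right) = 245 \left(\frac{122}{7} - 316\right) = 245 \left(- \frac{2090}{7}\right) = -73150$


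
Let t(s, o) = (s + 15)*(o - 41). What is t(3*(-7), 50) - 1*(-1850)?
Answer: 1796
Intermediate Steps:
t(s, o) = (-41 + o)*(15 + s) (t(s, o) = (15 + s)*(-41 + o) = (-41 + o)*(15 + s))
t(3*(-7), 50) - 1*(-1850) = (-615 - 123*(-7) + 15*50 + 50*(3*(-7))) - 1*(-1850) = (-615 - 41*(-21) + 750 + 50*(-21)) + 1850 = (-615 + 861 + 750 - 1050) + 1850 = -54 + 1850 = 1796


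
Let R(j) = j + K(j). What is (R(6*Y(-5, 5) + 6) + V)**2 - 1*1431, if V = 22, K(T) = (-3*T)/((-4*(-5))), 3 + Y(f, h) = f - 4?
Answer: -26819/100 ≈ -268.19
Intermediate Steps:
Y(f, h) = -7 + f (Y(f, h) = -3 + (f - 4) = -3 + (-4 + f) = -7 + f)
K(T) = -3*T/20
R(j) = 17*j/20 (R(j) = j - 3*j/20 = 17*j/20)
(R(6*Y(-5, 5) + 6) + V)**2 - 1*1431 = (17*(6*(-7 - 5) + 6)/20 + 22)**2 - 1*1431 = (17*(6*(-12) + 6)/20 + 22)**2 - 1431 = (17*(-72 + 6)/20 + 22)**2 - 1431 = ((17/20)*(-66) + 22)**2 - 1431 = (-561/10 + 22)**2 - 1431 = (-341/10)**2 - 1431 = 116281/100 - 1431 = -26819/100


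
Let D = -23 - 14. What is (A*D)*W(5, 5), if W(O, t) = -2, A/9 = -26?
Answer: -17316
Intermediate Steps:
D = -37
A = -234 (A = 9*(-26) = -234)
(A*D)*W(5, 5) = -234*(-37)*(-2) = 8658*(-2) = -17316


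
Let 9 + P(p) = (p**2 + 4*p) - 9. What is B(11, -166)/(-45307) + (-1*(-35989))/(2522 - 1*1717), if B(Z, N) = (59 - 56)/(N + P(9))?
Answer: 109247095156/2443633045 ≈ 44.707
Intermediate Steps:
P(p) = -18 + p**2 + 4*p (P(p) = -9 + ((p**2 + 4*p) - 9) = -9 + (-9 + p**2 + 4*p) = -18 + p**2 + 4*p)
B(Z, N) = 3/(99 + N) (B(Z, N) = (59 - 56)/(N + (-18 + 9**2 + 4*9)) = 3/(N + (-18 + 81 + 36)) = 3/(N + 99) = 3/(99 + N))
B(11, -166)/(-45307) + (-1*(-35989))/(2522 - 1*1717) = (3/(99 - 166))/(-45307) + (-1*(-35989))/(2522 - 1*1717) = (3/(-67))*(-1/45307) + 35989/(2522 - 1717) = (3*(-1/67))*(-1/45307) + 35989/805 = -3/67*(-1/45307) + 35989*(1/805) = 3/3035569 + 35989/805 = 109247095156/2443633045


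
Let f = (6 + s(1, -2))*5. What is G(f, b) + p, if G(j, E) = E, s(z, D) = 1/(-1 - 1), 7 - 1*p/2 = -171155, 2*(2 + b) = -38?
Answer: 342303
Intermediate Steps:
b = -21 (b = -2 + (½)*(-38) = -2 - 19 = -21)
p = 342324 (p = 14 - 2*(-171155) = 14 + 342310 = 342324)
s(z, D) = -½ (s(z, D) = 1/(-2) = -½)
f = 55/2 (f = (6 - ½)*5 = (11/2)*5 = 55/2 ≈ 27.500)
G(f, b) + p = -21 + 342324 = 342303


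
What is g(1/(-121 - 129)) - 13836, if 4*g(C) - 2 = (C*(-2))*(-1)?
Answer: -6917751/500 ≈ -13836.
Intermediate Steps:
g(C) = ½ + C/2 (g(C) = ½ + ((C*(-2))*(-1))/4 = ½ + (-2*C*(-1))/4 = ½ + (2*C)/4 = ½ + C/2)
g(1/(-121 - 129)) - 13836 = (½ + 1/(2*(-121 - 129))) - 13836 = (½ + (½)/(-250)) - 13836 = (½ + (½)*(-1/250)) - 13836 = (½ - 1/500) - 13836 = 249/500 - 13836 = -6917751/500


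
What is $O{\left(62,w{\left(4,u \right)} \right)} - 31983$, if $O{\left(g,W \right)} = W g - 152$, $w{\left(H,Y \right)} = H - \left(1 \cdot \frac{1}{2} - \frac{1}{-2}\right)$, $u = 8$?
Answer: $-31949$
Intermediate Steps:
$w{\left(H,Y \right)} = -1 + H$ ($w{\left(H,Y \right)} = H - \left(1 \cdot \frac{1}{2} - - \frac{1}{2}\right) = H - \left(\frac{1}{2} + \frac{1}{2}\right) = H - 1 = -1 + H$)
$O{\left(g,W \right)} = -152 + W g$
$O{\left(62,w{\left(4,u \right)} \right)} - 31983 = \left(-152 + \left(-1 + 4\right) 62\right) - 31983 = \left(-152 + 3 \cdot 62\right) - 31983 = \left(-152 + 186\right) - 31983 = 34 - 31983 = -31949$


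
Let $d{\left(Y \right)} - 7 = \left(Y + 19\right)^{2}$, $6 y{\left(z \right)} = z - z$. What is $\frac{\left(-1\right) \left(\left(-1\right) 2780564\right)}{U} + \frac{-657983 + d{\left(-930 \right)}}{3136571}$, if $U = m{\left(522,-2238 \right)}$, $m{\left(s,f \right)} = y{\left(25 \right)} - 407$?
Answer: $- \frac{8721366424429}{1276584397} \approx -6831.8$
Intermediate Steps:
$y{\left(z \right)} = 0$ ($y{\left(z \right)} = \frac{z - z}{6} = \frac{1}{6} \cdot 0 = 0$)
$d{\left(Y \right)} = 7 + \left(19 + Y\right)^{2}$ ($d{\left(Y \right)} = 7 + \left(Y + 19\right)^{2} = 7 + \left(19 + Y\right)^{2}$)
$m{\left(s,f \right)} = -407$ ($m{\left(s,f \right)} = 0 - 407 = -407$)
$U = -407$
$\frac{\left(-1\right) \left(\left(-1\right) 2780564\right)}{U} + \frac{-657983 + d{\left(-930 \right)}}{3136571} = \frac{\left(-1\right) \left(\left(-1\right) 2780564\right)}{-407} + \frac{-657983 + \left(7 + \left(19 - 930\right)^{2}\right)}{3136571} = \left(-1\right) \left(-2780564\right) \left(- \frac{1}{407}\right) + \left(-657983 + \left(7 + \left(-911\right)^{2}\right)\right) \frac{1}{3136571} = 2780564 \left(- \frac{1}{407}\right) + \left(-657983 + \left(7 + 829921\right)\right) \frac{1}{3136571} = - \frac{2780564}{407} + \left(-657983 + 829928\right) \frac{1}{3136571} = - \frac{2780564}{407} + 171945 \cdot \frac{1}{3136571} = - \frac{2780564}{407} + \frac{171945}{3136571} = - \frac{8721366424429}{1276584397}$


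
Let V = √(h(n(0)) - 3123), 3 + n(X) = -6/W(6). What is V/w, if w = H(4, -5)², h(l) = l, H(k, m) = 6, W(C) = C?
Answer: I*√3127/36 ≈ 1.5533*I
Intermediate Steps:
n(X) = -4 (n(X) = -3 - 6/6 = -3 - 6*⅙ = -3 - 1 = -4)
w = 36 (w = 6² = 36)
V = I*√3127 (V = √(-4 - 3123) = √(-3127) = I*√3127 ≈ 55.92*I)
V/w = (I*√3127)/36 = (I*√3127)*(1/36) = I*√3127/36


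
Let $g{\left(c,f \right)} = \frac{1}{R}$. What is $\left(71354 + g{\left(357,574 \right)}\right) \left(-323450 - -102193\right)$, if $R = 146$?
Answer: $- \frac{2304985730045}{146} \approx -1.5788 \cdot 10^{10}$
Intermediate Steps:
$g{\left(c,f \right)} = \frac{1}{146}$
$\left(71354 + g{\left(357,574 \right)}\right) \left(-323450 - -102193\right) = \left(71354 + \frac{1}{146}\right) \left(-323450 - -102193\right) = \frac{10417685 \left(-323450 + \left(-177 + 102370\right)\right)}{146} = \frac{10417685 \left(-323450 + 102193\right)}{146} = \frac{10417685}{146} \left(-221257\right) = - \frac{2304985730045}{146}$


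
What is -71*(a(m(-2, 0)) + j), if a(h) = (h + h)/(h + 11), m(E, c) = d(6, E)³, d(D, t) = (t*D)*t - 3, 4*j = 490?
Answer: -40979141/4636 ≈ -8839.3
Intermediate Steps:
j = 245/2 (j = (¼)*490 = 245/2 ≈ 122.50)
d(D, t) = -3 + D*t² (d(D, t) = (D*t)*t - 3 = D*t² - 3 = -3 + D*t²)
m(E, c) = (-3 + 6*E²)³
a(h) = 2*h/(11 + h) (a(h) = (2*h)/(11 + h) = 2*h/(11 + h))
-71*(a(m(-2, 0)) + j) = -71*(2*(27*(-1 + 2*(-2)²)³)/(11 + 27*(-1 + 2*(-2)²)³) + 245/2) = -71*(2*(27*(-1 + 2*4)³)/(11 + 27*(-1 + 2*4)³) + 245/2) = -71*(2*(27*(-1 + 8)³)/(11 + 27*(-1 + 8)³) + 245/2) = -71*(2*(27*7³)/(11 + 27*7³) + 245/2) = -71*(2*(27*343)/(11 + 27*343) + 245/2) = -71*(2*9261/(11 + 9261) + 245/2) = -71*(2*9261/9272 + 245/2) = -71*(2*9261*(1/9272) + 245/2) = -71*(9261/4636 + 245/2) = -71*577171/4636 = -40979141/4636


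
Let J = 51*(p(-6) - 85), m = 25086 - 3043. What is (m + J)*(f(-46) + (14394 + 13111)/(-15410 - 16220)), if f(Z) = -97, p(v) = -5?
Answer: -10805553719/6326 ≈ -1.7081e+6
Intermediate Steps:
m = 22043
J = -4590 (J = 51*(-5 - 85) = 51*(-90) = -4590)
(m + J)*(f(-46) + (14394 + 13111)/(-15410 - 16220)) = (22043 - 4590)*(-97 + (14394 + 13111)/(-15410 - 16220)) = 17453*(-97 + 27505/(-31630)) = 17453*(-97 + 27505*(-1/31630)) = 17453*(-97 - 5501/6326) = 17453*(-619123/6326) = -10805553719/6326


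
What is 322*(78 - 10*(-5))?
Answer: 41216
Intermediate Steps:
322*(78 - 10*(-5)) = 322*(78 + 50) = 322*128 = 41216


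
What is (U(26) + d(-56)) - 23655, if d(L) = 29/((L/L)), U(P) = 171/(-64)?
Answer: -1512235/64 ≈ -23629.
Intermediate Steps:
U(P) = -171/64 (U(P) = 171*(-1/64) = -171/64)
d(L) = 29 (d(L) = 29/1 = 29*1 = 29)
(U(26) + d(-56)) - 23655 = (-171/64 + 29) - 23655 = 1685/64 - 23655 = -1512235/64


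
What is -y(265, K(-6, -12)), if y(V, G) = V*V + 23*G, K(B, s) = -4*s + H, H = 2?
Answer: -71375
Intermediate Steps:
K(B, s) = 2 - 4*s (K(B, s) = -4*s + 2 = 2 - 4*s)
y(V, G) = V² + 23*G
-y(265, K(-6, -12)) = -(265² + 23*(2 - 4*(-12))) = -(70225 + 23*(2 + 48)) = -(70225 + 23*50) = -(70225 + 1150) = -1*71375 = -71375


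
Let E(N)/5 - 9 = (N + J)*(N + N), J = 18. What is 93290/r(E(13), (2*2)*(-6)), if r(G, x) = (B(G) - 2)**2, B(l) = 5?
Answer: 93290/9 ≈ 10366.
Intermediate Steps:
E(N) = 45 + 10*N*(18 + N) (E(N) = 45 + 5*((N + 18)*(N + N)) = 45 + 5*((18 + N)*(2*N)) = 45 + 5*(2*N*(18 + N)) = 45 + 10*N*(18 + N))
r(G, x) = 9 (r(G, x) = (5 - 2)**2 = 3**2 = 9)
93290/r(E(13), (2*2)*(-6)) = 93290/9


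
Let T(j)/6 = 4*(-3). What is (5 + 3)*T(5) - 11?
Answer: -587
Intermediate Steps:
T(j) = -72 (T(j) = 6*(4*(-3)) = 6*(-12) = -72)
(5 + 3)*T(5) - 11 = (5 + 3)*(-72) - 11 = 8*(-72) - 11 = -576 - 11 = -587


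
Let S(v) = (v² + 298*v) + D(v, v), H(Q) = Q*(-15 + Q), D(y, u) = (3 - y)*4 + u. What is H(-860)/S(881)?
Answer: 188125/259017 ≈ 0.72630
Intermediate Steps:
D(y, u) = 12 + u - 4*y (D(y, u) = (12 - 4*y) + u = 12 + u - 4*y)
S(v) = 12 + v² + 295*v (S(v) = (v² + 298*v) + (12 + v - 4*v) = (v² + 298*v) + (12 - 3*v) = 12 + v² + 295*v)
H(-860)/S(881) = (-860*(-15 - 860))/(12 + 881² + 295*881) = (-860*(-875))/(12 + 776161 + 259895) = 752500/1036068 = 752500*(1/1036068) = 188125/259017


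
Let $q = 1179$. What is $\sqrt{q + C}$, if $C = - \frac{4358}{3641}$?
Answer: $\frac{\sqrt{15613995221}}{3641} \approx 34.319$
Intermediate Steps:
$C = - \frac{4358}{3641}$ ($C = \left(-4358\right) \frac{1}{3641} = - \frac{4358}{3641} \approx -1.1969$)
$\sqrt{q + C} = \sqrt{1179 - \frac{4358}{3641}} = \sqrt{\frac{4288381}{3641}} = \frac{\sqrt{15613995221}}{3641}$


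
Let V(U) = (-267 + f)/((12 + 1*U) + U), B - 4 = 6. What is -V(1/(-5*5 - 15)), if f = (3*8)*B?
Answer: 540/239 ≈ 2.2594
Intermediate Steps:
B = 10 (B = 4 + 6 = 10)
f = 240 (f = (3*8)*10 = 24*10 = 240)
V(U) = -27/(12 + 2*U) (V(U) = (-267 + 240)/((12 + 1*U) + U) = -27/((12 + U) + U) = -27/(12 + 2*U))
-V(1/(-5*5 - 15)) = -(-27)/(12 + 2/(-5*5 - 15)) = -(-27)/(12 + 2/(-25 - 15)) = -(-27)/(12 + 2/(-40)) = -(-27)/(12 + 2*(-1/40)) = -(-27)/(12 - 1/20) = -(-27)/239/20 = -(-27)*20/239 = -1*(-540/239) = 540/239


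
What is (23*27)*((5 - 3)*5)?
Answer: 6210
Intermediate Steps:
(23*27)*((5 - 3)*5) = 621*(2*5) = 621*10 = 6210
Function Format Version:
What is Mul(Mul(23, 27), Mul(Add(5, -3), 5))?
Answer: 6210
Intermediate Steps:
Mul(Mul(23, 27), Mul(Add(5, -3), 5)) = Mul(621, Mul(2, 5)) = Mul(621, 10) = 6210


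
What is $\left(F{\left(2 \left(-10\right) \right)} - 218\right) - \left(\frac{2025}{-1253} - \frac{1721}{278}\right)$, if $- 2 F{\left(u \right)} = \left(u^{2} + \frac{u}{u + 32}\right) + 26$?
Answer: $- \frac{220683469}{522501} \approx -422.36$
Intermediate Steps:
$F{\left(u \right)} = -13 - \frac{u^{2}}{2} - \frac{u}{2 \left(32 + u\right)}$ ($F{\left(u \right)} = - \frac{\left(u^{2} + \frac{u}{u + 32}\right) + 26}{2} = - \frac{\left(u^{2} + \frac{u}{32 + u}\right) + 26}{2} = - \frac{26 + u^{2} + \frac{u}{32 + u}}{2} = -13 - \frac{u^{2}}{2} - \frac{u}{2 \left(32 + u\right)}$)
$\left(F{\left(2 \left(-10\right) \right)} - 218\right) - \left(\frac{2025}{-1253} - \frac{1721}{278}\right) = \left(\frac{-832 - \left(2 \left(-10\right)\right)^{3} - 32 \left(2 \left(-10\right)\right)^{2} - 27 \cdot 2 \left(-10\right)}{2 \left(32 + 2 \left(-10\right)\right)} - 218\right) - \left(\frac{2025}{-1253} - \frac{1721}{278}\right) = \left(\frac{-832 - \left(-20\right)^{3} - 32 \left(-20\right)^{2} - -540}{2 \left(32 - 20\right)} - 218\right) - \left(2025 \left(- \frac{1}{1253}\right) - \frac{1721}{278}\right) = \left(\frac{-832 - -8000 - 12800 + 540}{2 \cdot 12} - 218\right) - \left(- \frac{2025}{1253} - \frac{1721}{278}\right) = \left(\frac{1}{2} \cdot \frac{1}{12} \left(-832 + 8000 - 12800 + 540\right) - 218\right) - - \frac{2719363}{348334} = \left(\frac{1}{2} \cdot \frac{1}{12} \left(-5092\right) - 218\right) + \frac{2719363}{348334} = \left(- \frac{1273}{6} - 218\right) + \frac{2719363}{348334} = - \frac{2581}{6} + \frac{2719363}{348334} = - \frac{220683469}{522501}$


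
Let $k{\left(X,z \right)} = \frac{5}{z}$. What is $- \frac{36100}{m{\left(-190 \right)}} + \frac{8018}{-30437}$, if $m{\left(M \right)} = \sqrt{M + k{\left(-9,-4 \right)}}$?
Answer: $- \frac{8018}{30437} + \frac{14440 i \sqrt{85}}{51} \approx -0.26343 + 2610.4 i$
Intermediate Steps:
$m{\left(M \right)} = \sqrt{- \frac{5}{4} + M}$ ($m{\left(M \right)} = \sqrt{M + \frac{5}{-4}} = \sqrt{M + 5 \left(- \frac{1}{4}\right)} = \sqrt{M - \frac{5}{4}} = \sqrt{- \frac{5}{4} + M}$)
$- \frac{36100}{m{\left(-190 \right)}} + \frac{8018}{-30437} = - \frac{36100}{\frac{1}{2} \sqrt{-5 + 4 \left(-190\right)}} + \frac{8018}{-30437} = - \frac{36100}{\frac{1}{2} \sqrt{-5 - 760}} + 8018 \left(- \frac{1}{30437}\right) = - \frac{36100}{\frac{1}{2} \sqrt{-765}} - \frac{8018}{30437} = - \frac{36100}{\frac{1}{2} \cdot 3 i \sqrt{85}} - \frac{8018}{30437} = - \frac{36100}{\frac{3}{2} i \sqrt{85}} - \frac{8018}{30437} = - 36100 \left(- \frac{2 i \sqrt{85}}{255}\right) - \frac{8018}{30437} = \frac{14440 i \sqrt{85}}{51} - \frac{8018}{30437} = - \frac{8018}{30437} + \frac{14440 i \sqrt{85}}{51}$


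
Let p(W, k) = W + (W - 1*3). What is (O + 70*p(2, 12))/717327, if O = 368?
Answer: 146/239109 ≈ 0.00061060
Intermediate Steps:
p(W, k) = -3 + 2*W (p(W, k) = W + (W - 3) = W + (-3 + W) = -3 + 2*W)
(O + 70*p(2, 12))/717327 = (368 + 70*(-3 + 2*2))/717327 = (368 + 70*(-3 + 4))*(1/717327) = (368 + 70*1)*(1/717327) = (368 + 70)*(1/717327) = 438*(1/717327) = 146/239109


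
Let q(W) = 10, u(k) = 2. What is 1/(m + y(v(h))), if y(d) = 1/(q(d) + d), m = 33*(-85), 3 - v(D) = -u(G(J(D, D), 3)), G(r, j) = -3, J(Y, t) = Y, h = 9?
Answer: -15/42074 ≈ -0.00035651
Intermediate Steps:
v(D) = 5 (v(D) = 3 - (-1)*2 = 3 - 1*(-2) = 3 + 2 = 5)
m = -2805
y(d) = 1/(10 + d)
1/(m + y(v(h))) = 1/(-2805 + 1/(10 + 5)) = 1/(-2805 + 1/15) = 1/(-42074/15) = -15/42074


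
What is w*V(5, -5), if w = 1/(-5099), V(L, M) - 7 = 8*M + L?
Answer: 28/5099 ≈ 0.0054913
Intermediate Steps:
V(L, M) = 7 + L + 8*M (V(L, M) = 7 + (8*M + L) = 7 + (L + 8*M) = 7 + L + 8*M)
w = -1/5099 ≈ -0.00019612
w*V(5, -5) = -(7 + 5 + 8*(-5))/5099 = -(7 + 5 - 40)/5099 = -1/5099*(-28) = 28/5099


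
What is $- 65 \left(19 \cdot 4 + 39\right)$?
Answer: $-7475$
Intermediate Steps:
$- 65 \left(19 \cdot 4 + 39\right) = - 65 \left(76 + 39\right) = \left(-65\right) 115 = -7475$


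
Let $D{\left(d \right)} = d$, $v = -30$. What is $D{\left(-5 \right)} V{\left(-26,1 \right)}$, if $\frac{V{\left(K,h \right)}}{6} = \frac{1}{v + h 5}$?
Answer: $\frac{6}{5} \approx 1.2$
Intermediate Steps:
$V{\left(K,h \right)} = \frac{6}{-30 + 5 h}$ ($V{\left(K,h \right)} = \frac{6}{-30 + h 5} = \frac{6}{-30 + 5 h}$)
$D{\left(-5 \right)} V{\left(-26,1 \right)} = - 5 \frac{6}{5 \left(-6 + 1\right)} = - 5 \frac{6}{5 \left(-5\right)} = - 5 \cdot \frac{6}{5} \left(- \frac{1}{5}\right) = \left(-5\right) \left(- \frac{6}{25}\right) = \frac{6}{5}$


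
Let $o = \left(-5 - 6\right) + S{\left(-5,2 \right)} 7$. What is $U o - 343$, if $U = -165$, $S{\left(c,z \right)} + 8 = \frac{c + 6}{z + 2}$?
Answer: $\frac{41693}{4} \approx 10423.0$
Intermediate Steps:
$S{\left(c,z \right)} = -8 + \frac{6 + c}{2 + z}$ ($S{\left(c,z \right)} = -8 + \frac{c + 6}{z + 2} = -8 + \frac{6 + c}{2 + z}$)
$o = - \frac{261}{4}$ ($o = \left(-5 - 6\right) + \frac{-10 - 5 - 16}{2 + 2} \cdot 7 = \left(-5 - 6\right) + \frac{-10 - 5 - 16}{4} \cdot 7 = -11 + \frac{1}{4} \left(-31\right) 7 = -11 - \frac{217}{4} = - \frac{261}{4} \approx -65.25$)
$U o - 343 = \left(-165\right) \left(- \frac{261}{4}\right) - 343 = \frac{43065}{4} - 343 = \frac{41693}{4}$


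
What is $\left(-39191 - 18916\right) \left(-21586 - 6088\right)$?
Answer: $1608053118$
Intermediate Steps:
$\left(-39191 - 18916\right) \left(-21586 - 6088\right) = \left(-39191 - 18916\right) \left(-27674\right) = \left(-58107\right) \left(-27674\right) = 1608053118$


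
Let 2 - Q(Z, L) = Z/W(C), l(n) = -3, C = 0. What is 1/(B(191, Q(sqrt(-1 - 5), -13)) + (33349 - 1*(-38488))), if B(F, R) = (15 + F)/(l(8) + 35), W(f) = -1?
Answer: 16/1149495 ≈ 1.3919e-5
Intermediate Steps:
Q(Z, L) = 2 + Z (Q(Z, L) = 2 - Z/(-1) = 2 - Z*(-1) = 2 - (-1)*Z = 2 + Z)
B(F, R) = 15/32 + F/32 (B(F, R) = (15 + F)/(-3 + 35) = (15 + F)/32 = (15 + F)*(1/32) = 15/32 + F/32)
1/(B(191, Q(sqrt(-1 - 5), -13)) + (33349 - 1*(-38488))) = 1/((15/32 + (1/32)*191) + (33349 - 1*(-38488))) = 1/((15/32 + 191/32) + (33349 + 38488)) = 1/(103/16 + 71837) = 1/(1149495/16) = 16/1149495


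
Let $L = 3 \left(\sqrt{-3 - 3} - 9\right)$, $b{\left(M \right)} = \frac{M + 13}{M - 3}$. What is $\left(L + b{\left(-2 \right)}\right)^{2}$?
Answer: $\frac{19966}{25} - \frac{876 i \sqrt{6}}{5} \approx 798.64 - 429.15 i$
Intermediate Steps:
$b{\left(M \right)} = \frac{13 + M}{-3 + M}$
$L = -27 + 3 i \sqrt{6}$ ($L = 3 \left(\sqrt{-6} - 9\right) = 3 \left(i \sqrt{6} - 9\right) = 3 \left(-9 + i \sqrt{6}\right) = -27 + 3 i \sqrt{6} \approx -27.0 + 7.3485 i$)
$\left(L + b{\left(-2 \right)}\right)^{2} = \left(\left(-27 + 3 i \sqrt{6}\right) + \frac{13 - 2}{-3 - 2}\right)^{2} = \left(\left(-27 + 3 i \sqrt{6}\right) + \frac{1}{-5} \cdot 11\right)^{2} = \left(\left(-27 + 3 i \sqrt{6}\right) - \frac{11}{5}\right)^{2} = \left(- \frac{146}{5} + 3 i \sqrt{6}\right)^{2}$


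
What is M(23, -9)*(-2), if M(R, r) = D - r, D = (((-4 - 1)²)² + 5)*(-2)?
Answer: 2502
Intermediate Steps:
D = -1260 (D = (((-5)²)² + 5)*(-2) = (25² + 5)*(-2) = (625 + 5)*(-2) = 630*(-2) = -1260)
M(R, r) = -1260 - r
M(23, -9)*(-2) = (-1260 - 1*(-9))*(-2) = (-1260 + 9)*(-2) = -1251*(-2) = 2502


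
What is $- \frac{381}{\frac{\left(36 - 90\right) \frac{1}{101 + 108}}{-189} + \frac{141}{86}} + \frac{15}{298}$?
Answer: $- \frac{14282027259}{61523590} \approx -232.14$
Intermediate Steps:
$- \frac{381}{\frac{\left(36 - 90\right) \frac{1}{101 + 108}}{-189} + \frac{141}{86}} + \frac{15}{298} = - \frac{381}{- \frac{54}{209} \left(- \frac{1}{189}\right) + 141 \cdot \frac{1}{86}} + 15 \cdot \frac{1}{298} = - \frac{381}{\left(-54\right) \frac{1}{209} \left(- \frac{1}{189}\right) + \frac{141}{86}} + \frac{15}{298} = - \frac{381}{\left(- \frac{54}{209}\right) \left(- \frac{1}{189}\right) + \frac{141}{86}} + \frac{15}{298} = - \frac{381}{\frac{2}{1463} + \frac{141}{86}} + \frac{15}{298} = - \frac{381}{\frac{206455}{125818}} + \frac{15}{298} = \left(-381\right) \frac{125818}{206455} + \frac{15}{298} = - \frac{47936658}{206455} + \frac{15}{298} = - \frac{14282027259}{61523590}$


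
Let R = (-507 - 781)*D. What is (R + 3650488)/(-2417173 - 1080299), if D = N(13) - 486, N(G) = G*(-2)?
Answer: -179581/145728 ≈ -1.2323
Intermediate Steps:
N(G) = -2*G
D = -512 (D = -2*13 - 486 = -26 - 486 = -512)
R = 659456 (R = (-507 - 781)*(-512) = -1288*(-512) = 659456)
(R + 3650488)/(-2417173 - 1080299) = (659456 + 3650488)/(-2417173 - 1080299) = 4309944/(-3497472) = 4309944*(-1/3497472) = -179581/145728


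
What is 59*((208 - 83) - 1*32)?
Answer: 5487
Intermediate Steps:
59*((208 - 83) - 1*32) = 59*(125 - 32) = 59*93 = 5487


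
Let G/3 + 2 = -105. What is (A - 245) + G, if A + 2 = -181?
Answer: -749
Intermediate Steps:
G = -321 (G = -6 + 3*(-105) = -6 - 315 = -321)
A = -183 (A = -2 - 181 = -183)
(A - 245) + G = (-183 - 245) - 321 = -428 - 321 = -749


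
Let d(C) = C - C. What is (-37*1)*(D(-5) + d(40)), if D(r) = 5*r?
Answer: 925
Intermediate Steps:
d(C) = 0
(-37*1)*(D(-5) + d(40)) = (-37*1)*(5*(-5) + 0) = -37*(-25 + 0) = -37*(-25) = 925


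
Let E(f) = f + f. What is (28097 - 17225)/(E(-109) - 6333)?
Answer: -10872/6551 ≈ -1.6596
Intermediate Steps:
E(f) = 2*f
(28097 - 17225)/(E(-109) - 6333) = (28097 - 17225)/(2*(-109) - 6333) = 10872/(-218 - 6333) = 10872/(-6551) = 10872*(-1/6551) = -10872/6551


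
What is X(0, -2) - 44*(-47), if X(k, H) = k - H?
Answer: 2070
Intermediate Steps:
X(0, -2) - 44*(-47) = (0 - 1*(-2)) - 44*(-47) = (0 + 2) + 2068 = 2 + 2068 = 2070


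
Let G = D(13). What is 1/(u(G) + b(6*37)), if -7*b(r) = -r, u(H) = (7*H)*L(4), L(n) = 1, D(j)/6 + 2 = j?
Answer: 7/3456 ≈ 0.0020255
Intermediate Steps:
D(j) = -12 + 6*j
G = 66 (G = -12 + 6*13 = -12 + 78 = 66)
u(H) = 7*H (u(H) = (7*H)*1 = 7*H)
b(r) = r/7 (b(r) = -(-1)*r/7 = r/7)
1/(u(G) + b(6*37)) = 1/(7*66 + (6*37)/7) = 1/(462 + (⅐)*222) = 1/(462 + 222/7) = 1/(3456/7) = 7/3456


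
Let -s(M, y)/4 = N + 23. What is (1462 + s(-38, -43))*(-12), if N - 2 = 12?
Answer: -15768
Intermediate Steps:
N = 14 (N = 2 + 12 = 14)
s(M, y) = -148 (s(M, y) = -4*(14 + 23) = -4*37 = -148)
(1462 + s(-38, -43))*(-12) = (1462 - 148)*(-12) = 1314*(-12) = -15768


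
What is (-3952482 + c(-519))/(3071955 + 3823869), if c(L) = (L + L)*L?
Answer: -71120/143663 ≈ -0.49505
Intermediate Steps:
c(L) = 2*L² (c(L) = (2*L)*L = 2*L²)
(-3952482 + c(-519))/(3071955 + 3823869) = (-3952482 + 2*(-519)²)/(3071955 + 3823869) = (-3952482 + 2*269361)/6895824 = (-3952482 + 538722)*(1/6895824) = -3413760*1/6895824 = -71120/143663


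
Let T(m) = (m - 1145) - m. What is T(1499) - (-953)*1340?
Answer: 1275875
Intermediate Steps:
T(m) = -1145 (T(m) = (-1145 + m) - m = -1145)
T(1499) - (-953)*1340 = -1145 - (-953)*1340 = -1145 - 1*(-1277020) = -1145 + 1277020 = 1275875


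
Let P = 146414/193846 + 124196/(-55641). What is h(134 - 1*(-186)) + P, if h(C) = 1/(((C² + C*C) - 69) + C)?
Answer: -1633049113461628/1105818029339793 ≈ -1.4768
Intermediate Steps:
P = -7964138221/5392892643 (P = 146414*(1/193846) + 124196*(-1/55641) = 73207/96923 - 124196/55641 = -7964138221/5392892643 ≈ -1.4768)
h(C) = 1/(-69 + C + 2*C²) (h(C) = 1/(((C² + C²) - 69) + C) = 1/((2*C² - 69) + C) = 1/((-69 + 2*C²) + C) = 1/(-69 + C + 2*C²))
h(134 - 1*(-186)) + P = 1/(-69 + (134 - 1*(-186)) + 2*(134 - 1*(-186))²) - 7964138221/5392892643 = 1/(-69 + (134 + 186) + 2*(134 + 186)²) - 7964138221/5392892643 = 1/(-69 + 320 + 2*320²) - 7964138221/5392892643 = 1/(-69 + 320 + 2*102400) - 7964138221/5392892643 = 1/(-69 + 320 + 204800) - 7964138221/5392892643 = 1/205051 - 7964138221/5392892643 = -1633049113461628/1105818029339793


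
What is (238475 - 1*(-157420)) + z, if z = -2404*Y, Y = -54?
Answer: 525711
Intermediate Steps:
z = 129816 (z = -2404*(-54) = 129816)
(238475 - 1*(-157420)) + z = (238475 - 1*(-157420)) + 129816 = (238475 + 157420) + 129816 = 395895 + 129816 = 525711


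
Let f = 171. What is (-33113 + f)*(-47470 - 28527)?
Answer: 2503493174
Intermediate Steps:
(-33113 + f)*(-47470 - 28527) = (-33113 + 171)*(-47470 - 28527) = -32942*(-75997) = 2503493174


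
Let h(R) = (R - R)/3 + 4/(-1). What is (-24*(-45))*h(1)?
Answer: -4320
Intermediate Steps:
h(R) = -4 (h(R) = 0*(⅓) + 4*(-1) = 0 - 4 = -4)
(-24*(-45))*h(1) = -24*(-45)*(-4) = 1080*(-4) = -4320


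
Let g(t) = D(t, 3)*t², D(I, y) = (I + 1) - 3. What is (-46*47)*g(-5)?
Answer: 378350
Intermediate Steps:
D(I, y) = -2 + I (D(I, y) = (1 + I) - 3 = -2 + I)
g(t) = t²*(-2 + t) (g(t) = (-2 + t)*t² = t²*(-2 + t))
(-46*47)*g(-5) = (-46*47)*((-5)²*(-2 - 5)) = -54050*(-7) = -2162*(-175) = 378350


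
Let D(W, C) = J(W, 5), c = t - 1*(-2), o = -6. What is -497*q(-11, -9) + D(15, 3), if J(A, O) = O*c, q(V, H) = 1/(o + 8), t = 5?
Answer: -427/2 ≈ -213.50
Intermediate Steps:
c = 7 (c = 5 - 1*(-2) = 5 + 2 = 7)
q(V, H) = 1/2 (q(V, H) = 1/(-6 + 8) = 1/2)
J(A, O) = 7*O (J(A, O) = O*7 = 7*O)
D(W, C) = 35 (D(W, C) = 7*5 = 35)
-497*q(-11, -9) + D(15, 3) = -497*1/2 + 35 = -497/2 + 35 = -427/2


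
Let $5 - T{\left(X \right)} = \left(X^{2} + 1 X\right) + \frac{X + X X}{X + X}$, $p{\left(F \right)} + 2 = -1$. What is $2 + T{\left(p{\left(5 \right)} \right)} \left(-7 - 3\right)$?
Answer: $2$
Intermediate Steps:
$p{\left(F \right)} = -3$ ($p{\left(F \right)} = -2 - 1 = -3$)
$T{\left(X \right)} = 5 - X - X^{2} - \frac{X + X^{2}}{2 X}$ ($T{\left(X \right)} = 5 - \left(\left(X^{2} + 1 X\right) + \frac{X + X X}{X + X}\right) = 5 - \left(\left(X^{2} + X\right) + \frac{X + X^{2}}{2 X}\right) = 5 - \left(\left(X + X^{2}\right) + \left(X + X^{2}\right) \frac{1}{2 X}\right) = 5 - \left(\left(X + X^{2}\right) + \frac{X + X^{2}}{2 X}\right) = 5 - \left(X + X^{2} + \frac{X + X^{2}}{2 X}\right) = 5 - X - X^{2} - \frac{X + X^{2}}{2 X}$)
$2 + T{\left(p{\left(5 \right)} \right)} \left(-7 - 3\right) = 2 + \left(\frac{9}{2} - \left(-3\right)^{2} - - \frac{9}{2}\right) \left(-7 - 3\right) = 2 + \left(\frac{9}{2} - 9 + \frac{9}{2}\right) \left(-10\right) = 2 + 0 \left(-10\right) = 2 + 0 = 2$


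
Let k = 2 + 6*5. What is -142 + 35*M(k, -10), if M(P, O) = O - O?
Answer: -142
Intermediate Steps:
k = 32 (k = 2 + 30 = 32)
M(P, O) = 0
-142 + 35*M(k, -10) = -142 + 35*0 = -142 + 0 = -142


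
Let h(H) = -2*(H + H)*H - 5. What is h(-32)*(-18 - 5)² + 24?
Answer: -2169405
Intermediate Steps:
h(H) = -5 - 4*H² (h(H) = -2*2*H*H - 5 = -4*H² - 5 = -5 - 4*H²)
h(-32)*(-18 - 5)² + 24 = (-5 - 4*(-32)²)*(-18 - 5)² + 24 = (-5 - 4*1024)*(-23)² + 24 = (-5 - 4096)*529 + 24 = -4101*529 + 24 = -2169429 + 24 = -2169405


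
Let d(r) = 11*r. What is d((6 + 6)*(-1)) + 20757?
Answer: 20625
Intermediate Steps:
d((6 + 6)*(-1)) + 20757 = 11*((6 + 6)*(-1)) + 20757 = 11*(12*(-1)) + 20757 = 11*(-12) + 20757 = -132 + 20757 = 20625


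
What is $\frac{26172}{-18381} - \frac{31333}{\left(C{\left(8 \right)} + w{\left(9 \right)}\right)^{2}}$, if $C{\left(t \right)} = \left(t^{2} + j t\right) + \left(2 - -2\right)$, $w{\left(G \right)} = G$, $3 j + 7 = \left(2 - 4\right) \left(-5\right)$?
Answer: $- \frac{255008191}{44267575} \approx -5.7606$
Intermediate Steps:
$j = 1$ ($j = - \frac{7}{3} + \frac{\left(2 - 4\right) \left(-5\right)}{3} = - \frac{7}{3} + \frac{\left(-2\right) \left(-5\right)}{3} = - \frac{7}{3} + \frac{1}{3} \cdot 10 = - \frac{7}{3} + \frac{10}{3} = 1$)
$C{\left(t \right)} = 4 + t + t^{2}$ ($C{\left(t \right)} = \left(t^{2} + 1 t\right) + \left(2 - -2\right) = \left(t^{2} + t\right) + \left(2 + 2\right) = \left(t + t^{2}\right) + 4 = 4 + t + t^{2}$)
$\frac{26172}{-18381} - \frac{31333}{\left(C{\left(8 \right)} + w{\left(9 \right)}\right)^{2}} = \frac{26172}{-18381} - \frac{31333}{\left(\left(4 + 8 + 8^{2}\right) + 9\right)^{2}} = 26172 \left(- \frac{1}{18381}\right) - \frac{31333}{\left(\left(4 + 8 + 64\right) + 9\right)^{2}} = - \frac{8724}{6127} - \frac{31333}{\left(76 + 9\right)^{2}} = - \frac{8724}{6127} - \frac{31333}{85^{2}} = - \frac{8724}{6127} - \frac{31333}{7225} = - \frac{255008191}{44267575}$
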